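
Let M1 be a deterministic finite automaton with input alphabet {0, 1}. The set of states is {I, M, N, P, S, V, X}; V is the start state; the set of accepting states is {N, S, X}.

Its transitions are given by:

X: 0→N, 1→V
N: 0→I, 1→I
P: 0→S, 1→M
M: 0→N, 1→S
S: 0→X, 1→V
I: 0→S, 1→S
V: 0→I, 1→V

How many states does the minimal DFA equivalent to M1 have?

Reachable states from the start: {I,N,S,V,X}. Unreachable: {M,P} — drop them.
Initial partition by acceptance: {N,S,X} | {I,V}.
On input 0, block {N,S,X} splits into {S,X} and {N}.
Split {S,X} by δ(·,0) → {S} and {X}.
On input 0, block {I,V} splits into {I} and {V}.
Stable partition: {S} | {I} | {N} | {X} | {V} — 5 equivalence classes.

5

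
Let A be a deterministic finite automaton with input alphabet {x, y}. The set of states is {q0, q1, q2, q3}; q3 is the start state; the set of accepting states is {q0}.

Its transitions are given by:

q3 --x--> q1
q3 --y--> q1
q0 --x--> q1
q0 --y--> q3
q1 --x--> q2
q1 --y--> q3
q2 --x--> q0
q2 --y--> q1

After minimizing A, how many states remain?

4

All states are reachable from the start state.
P0 = {q0} | {q1,q2,q3}.
Split {q1,q2,q3} by δ(·,x) → {q1,q3} and {q2}.
On input x, block {q1,q3} splits into {q1} and {q3}.
The partition is now stable with 4 blocks: {q0} | {q1} | {q2} | {q3}.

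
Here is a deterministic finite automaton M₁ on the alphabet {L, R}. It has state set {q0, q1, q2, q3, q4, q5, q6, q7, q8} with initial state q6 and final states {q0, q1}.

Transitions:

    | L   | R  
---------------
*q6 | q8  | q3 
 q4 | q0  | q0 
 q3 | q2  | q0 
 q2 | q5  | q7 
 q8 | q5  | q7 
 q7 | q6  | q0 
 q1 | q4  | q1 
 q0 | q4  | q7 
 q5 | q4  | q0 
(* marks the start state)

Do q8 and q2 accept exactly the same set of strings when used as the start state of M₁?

First remove the unreachable states {q1}; 8 states remain.
Start with accepting vs non-accepting: {q0} | {q2,q3,q4,q5,q6,q7,q8}.
Split {q2,q3,q4,q5,q6,q7,q8} by δ(·,L) → {q2,q3,q5,q6,q7,q8} and {q4}.
On input L, block {q2,q3,q5,q6,q7,q8} splits into {q2,q3,q6,q7,q8} and {q5}.
Refine {q2,q3,q6,q7,q8} on symbol L: members go to different blocks, giving {q3,q6,q7} and {q2,q8}.
Split {q3,q6,q7} by δ(·,L) → {q3,q6} and {q7}.
Split {q3,q6} by δ(·,R) → {q3} and {q6}.
Stable partition: {q0} | {q3} | {q4} | {q5} | {q2,q8} | {q7} | {q6} — 7 equivalence classes.
q8 and q2 lie in the same block of the stable partition, so they are equivalent — no string distinguishes them.

Yes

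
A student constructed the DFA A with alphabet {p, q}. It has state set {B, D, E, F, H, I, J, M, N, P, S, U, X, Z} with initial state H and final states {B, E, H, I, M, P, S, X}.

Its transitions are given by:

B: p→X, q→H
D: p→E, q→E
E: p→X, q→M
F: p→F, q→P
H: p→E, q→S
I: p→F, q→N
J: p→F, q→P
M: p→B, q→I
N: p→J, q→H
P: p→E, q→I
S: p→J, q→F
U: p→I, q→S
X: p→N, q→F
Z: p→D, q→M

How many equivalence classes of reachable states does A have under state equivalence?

States {D,U,Z} cannot be reached from the start state, so discard them.
Initial partition by acceptance: {B,E,H,I,M,P,S,X} | {F,J,N}.
Refine {B,E,H,I,M,P,S,X} on symbol p: members go to different blocks, giving {B,E,H,M,P} and {I,S,X}.
Split {B,E,H,M,P} by δ(·,p) → {H,M,P} and {B,E}.
No further refinement is possible. Final partition (4 blocks): {H,M,P} | {F,J,N} | {I,S,X} | {B,E}.

4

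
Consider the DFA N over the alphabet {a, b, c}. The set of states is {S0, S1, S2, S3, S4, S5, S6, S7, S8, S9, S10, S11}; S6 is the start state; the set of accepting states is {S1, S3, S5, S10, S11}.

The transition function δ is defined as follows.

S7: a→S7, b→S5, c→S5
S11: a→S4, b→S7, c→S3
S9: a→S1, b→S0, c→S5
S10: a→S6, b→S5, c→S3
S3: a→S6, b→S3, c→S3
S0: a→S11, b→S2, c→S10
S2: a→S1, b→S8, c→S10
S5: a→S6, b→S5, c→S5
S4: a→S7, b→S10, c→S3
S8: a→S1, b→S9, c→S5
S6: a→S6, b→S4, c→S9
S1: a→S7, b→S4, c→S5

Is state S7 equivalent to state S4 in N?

All states are reachable from the start state.
Initial partition by acceptance: {S1,S3,S5,S10,S11} | {S0,S2,S4,S6,S7,S8,S9}.
Split {S1,S3,S5,S10,S11} by δ(·,b) → {S3,S5,S10} and {S1,S11}.
Split {S0,S2,S4,S6,S7,S8,S9} by δ(·,a) → {S0,S2,S8,S9} and {S4,S6,S7}.
On input b, block {S4,S6,S7} splits into {S4,S7} and {S6}.
No further refinement is possible. Final partition (5 blocks): {S3,S5,S10} | {S0,S2,S8,S9} | {S1,S11} | {S4,S7} | {S6}.
S7 and S4 lie in the same block of the stable partition, so they are equivalent — no string distinguishes them.

Yes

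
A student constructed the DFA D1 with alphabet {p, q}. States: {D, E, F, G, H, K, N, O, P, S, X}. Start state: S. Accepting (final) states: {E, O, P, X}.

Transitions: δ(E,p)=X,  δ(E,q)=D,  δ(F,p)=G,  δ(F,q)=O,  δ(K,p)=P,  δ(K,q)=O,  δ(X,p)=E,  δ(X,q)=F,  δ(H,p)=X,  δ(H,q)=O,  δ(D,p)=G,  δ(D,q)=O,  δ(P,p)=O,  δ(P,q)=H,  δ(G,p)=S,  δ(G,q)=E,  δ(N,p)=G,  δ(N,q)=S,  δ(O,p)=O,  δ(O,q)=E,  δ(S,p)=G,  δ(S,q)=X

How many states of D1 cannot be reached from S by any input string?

No path from S leads to H, K, N, P; the other 7 states are all reachable.

4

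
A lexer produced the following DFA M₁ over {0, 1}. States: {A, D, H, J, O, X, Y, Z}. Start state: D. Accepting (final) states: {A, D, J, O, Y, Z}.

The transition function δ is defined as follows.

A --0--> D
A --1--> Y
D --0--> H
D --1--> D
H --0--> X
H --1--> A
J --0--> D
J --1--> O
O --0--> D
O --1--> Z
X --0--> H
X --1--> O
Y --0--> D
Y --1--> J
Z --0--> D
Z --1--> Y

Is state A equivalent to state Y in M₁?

Every state is reachable, so we keep all 8.
Start with accepting vs non-accepting: {A,D,J,O,Y,Z} | {H,X}.
Refine {A,D,J,O,Y,Z} on symbol 0: members go to different blocks, giving {A,J,O,Y,Z} and {D}.
The partition is now stable with 3 blocks: {A,J,O,Y,Z} | {H,X} | {D}.
A and Y lie in the same block of the stable partition, so they are equivalent — no string distinguishes them.

Yes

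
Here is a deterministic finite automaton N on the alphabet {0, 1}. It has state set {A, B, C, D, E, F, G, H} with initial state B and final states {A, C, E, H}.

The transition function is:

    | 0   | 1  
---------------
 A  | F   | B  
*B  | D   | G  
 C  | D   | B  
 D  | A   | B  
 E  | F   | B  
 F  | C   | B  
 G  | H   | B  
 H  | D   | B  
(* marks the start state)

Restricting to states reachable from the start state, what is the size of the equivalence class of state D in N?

States {E} cannot be reached from the start state, so discard them.
Start with accepting vs non-accepting: {A,C,H} | {B,D,F,G}.
On input 0, block {B,D,F,G} splits into {D,F,G} and {B}.
Stable partition: {A,C,H} | {D,F,G} | {B} — 3 equivalence classes.
State D belongs to the block {D,F,G}, which has 3 states.

3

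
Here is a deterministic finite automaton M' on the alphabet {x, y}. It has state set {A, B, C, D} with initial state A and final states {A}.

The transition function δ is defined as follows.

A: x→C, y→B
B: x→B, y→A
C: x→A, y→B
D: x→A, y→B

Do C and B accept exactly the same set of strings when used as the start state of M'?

States {D} cannot be reached from the start state, so discard them.
Initial partition by acceptance: {A} | {B,C}.
Refine {B,C} on symbol x: members go to different blocks, giving {B} and {C}.
No further refinement is possible. Final partition (3 blocks): {A} | {B} | {C}.
C and B end up in different blocks, so they are distinguishable. For instance, the string 'x' is accepted from only C.

No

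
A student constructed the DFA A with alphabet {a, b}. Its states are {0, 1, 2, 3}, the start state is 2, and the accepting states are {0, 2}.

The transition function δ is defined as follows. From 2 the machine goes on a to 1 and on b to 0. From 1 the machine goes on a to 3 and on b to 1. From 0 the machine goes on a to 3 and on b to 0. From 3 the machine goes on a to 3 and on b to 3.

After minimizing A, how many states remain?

2

Initial partition by acceptance: {0,2} | {1,3}.
The partition is now stable with 2 blocks: {0,2} | {1,3}.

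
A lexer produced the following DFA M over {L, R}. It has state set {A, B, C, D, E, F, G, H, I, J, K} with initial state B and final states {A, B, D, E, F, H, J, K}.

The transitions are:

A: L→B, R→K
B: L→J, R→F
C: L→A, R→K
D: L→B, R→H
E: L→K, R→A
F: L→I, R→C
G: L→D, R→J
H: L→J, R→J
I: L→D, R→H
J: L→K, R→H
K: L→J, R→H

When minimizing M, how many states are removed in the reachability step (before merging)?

Starting at B and following transitions, the reachable set is {A, B, C, D, F, H, I, J, K}. That leaves E, G unreachable — 2 in total.

2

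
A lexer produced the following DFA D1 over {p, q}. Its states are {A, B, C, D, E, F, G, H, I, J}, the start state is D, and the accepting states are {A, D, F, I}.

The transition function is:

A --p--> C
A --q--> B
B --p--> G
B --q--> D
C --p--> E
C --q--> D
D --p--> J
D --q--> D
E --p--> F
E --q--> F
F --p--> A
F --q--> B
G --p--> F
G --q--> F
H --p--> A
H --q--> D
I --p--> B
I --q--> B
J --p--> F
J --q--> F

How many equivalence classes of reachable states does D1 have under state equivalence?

First remove the unreachable states {H,I}; 8 states remain.
Initial partition by acceptance: {A,D,F} | {B,C,E,G,J}.
Refine {A,D,F} on symbol p: members go to different blocks, giving {A,D} and {F}.
On input q, block {A,D} splits into {A} and {D}.
On input p, block {B,C,E,G,J} splits into {E,G,J} and {B,C}.
The partition is now stable with 5 blocks: {A} | {E,G,J} | {F} | {D} | {B,C}.

5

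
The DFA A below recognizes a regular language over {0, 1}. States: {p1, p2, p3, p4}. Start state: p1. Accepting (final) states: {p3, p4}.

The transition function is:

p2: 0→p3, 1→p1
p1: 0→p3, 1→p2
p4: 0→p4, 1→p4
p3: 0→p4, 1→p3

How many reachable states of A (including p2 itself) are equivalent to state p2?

All states are reachable from the start state.
Initial partition by acceptance: {p3,p4} | {p1,p2}.
Stable partition: {p3,p4} | {p1,p2} — 2 equivalence classes.
The equivalence class containing p2 is {p1,p2}, of size 2.

2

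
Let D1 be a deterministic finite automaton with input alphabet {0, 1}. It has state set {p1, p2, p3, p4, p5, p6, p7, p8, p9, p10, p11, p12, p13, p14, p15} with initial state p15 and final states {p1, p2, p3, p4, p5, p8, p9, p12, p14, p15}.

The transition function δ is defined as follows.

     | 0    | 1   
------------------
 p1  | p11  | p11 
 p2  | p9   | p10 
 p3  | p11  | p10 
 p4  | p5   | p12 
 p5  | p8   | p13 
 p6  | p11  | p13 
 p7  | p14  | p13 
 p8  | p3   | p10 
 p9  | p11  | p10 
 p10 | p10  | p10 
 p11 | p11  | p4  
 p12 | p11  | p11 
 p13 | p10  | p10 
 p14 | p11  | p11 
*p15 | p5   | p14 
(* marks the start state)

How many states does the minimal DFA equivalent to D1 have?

7

States {p1,p2,p6,p7,p9} cannot be reached from the start state, so discard them.
Initial partition by acceptance: {p3,p4,p5,p8,p12,p14,p15} | {p10,p11,p13}.
Split {p3,p4,p5,p8,p12,p14,p15} by δ(·,0) → {p4,p5,p8,p15} and {p3,p12,p14}.
On input 0, block {p4,p5,p8,p15} splits into {p4,p5,p15} and {p8}.
On input 0, block {p4,p5,p15} splits into {p4,p15} and {p5}.
Refine {p10,p11,p13} on symbol 1: members go to different blocks, giving {p10,p13} and {p11}.
On input 1, block {p3,p12,p14} splits into {p12,p14} and {p3}.
The partition is now stable with 7 blocks: {p4,p15} | {p10,p13} | {p12,p14} | {p8} | {p5} | {p11} | {p3}.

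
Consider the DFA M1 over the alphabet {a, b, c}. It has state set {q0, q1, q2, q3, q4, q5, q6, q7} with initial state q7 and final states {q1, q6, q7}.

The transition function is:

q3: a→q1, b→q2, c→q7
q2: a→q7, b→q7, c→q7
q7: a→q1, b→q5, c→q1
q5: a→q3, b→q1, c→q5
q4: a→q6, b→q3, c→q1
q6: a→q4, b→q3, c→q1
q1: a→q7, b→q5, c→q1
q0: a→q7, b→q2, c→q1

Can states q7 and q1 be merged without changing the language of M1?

States {q0,q4,q6} cannot be reached from the start state, so discard them.
Start with accepting vs non-accepting: {q1,q7} | {q2,q3,q5}.
Split {q2,q3,q5} by δ(·,a) → {q2,q3} and {q5}.
Split {q2,q3} by δ(·,b) → {q2} and {q3}.
No further refinement is possible. Final partition (4 blocks): {q1,q7} | {q2} | {q5} | {q3}.
q7 and q1 lie in the same block of the stable partition, so they are equivalent — no string distinguishes them.

Yes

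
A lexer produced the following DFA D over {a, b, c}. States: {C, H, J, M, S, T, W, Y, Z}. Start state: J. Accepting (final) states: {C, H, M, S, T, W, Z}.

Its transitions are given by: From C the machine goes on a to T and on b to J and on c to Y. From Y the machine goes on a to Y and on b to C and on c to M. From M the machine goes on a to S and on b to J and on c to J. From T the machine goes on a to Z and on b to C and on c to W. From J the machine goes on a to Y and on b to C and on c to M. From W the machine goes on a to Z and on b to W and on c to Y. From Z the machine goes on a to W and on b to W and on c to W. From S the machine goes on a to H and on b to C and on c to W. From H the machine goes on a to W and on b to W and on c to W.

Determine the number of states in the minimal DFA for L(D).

5

Every state is reachable, so we keep all 9.
P0 = {C,H,M,S,T,W,Z} | {J,Y}.
On input b, block {C,H,M,S,T,W,Z} splits into {H,S,T,W,Z} and {C,M}.
Refine {H,S,T,W,Z} on symbol b: members go to different blocks, giving {H,W,Z} and {S,T}.
Split {H,W,Z} by δ(·,c) → {H,Z} and {W}.
No further refinement is possible. Final partition (5 blocks): {H,Z} | {J,Y} | {C,M} | {S,T} | {W}.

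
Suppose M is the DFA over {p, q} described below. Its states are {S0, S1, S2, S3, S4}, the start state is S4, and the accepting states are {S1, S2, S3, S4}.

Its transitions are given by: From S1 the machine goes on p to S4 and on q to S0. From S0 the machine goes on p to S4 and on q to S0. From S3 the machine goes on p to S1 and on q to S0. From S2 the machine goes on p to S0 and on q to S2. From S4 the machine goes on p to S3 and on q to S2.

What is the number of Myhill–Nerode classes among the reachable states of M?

Initial partition by acceptance: {S1,S2,S3,S4} | {S0}.
Split {S1,S2,S3,S4} by δ(·,p) → {S1,S3,S4} and {S2}.
Refine {S1,S3,S4} on symbol q: members go to different blocks, giving {S1,S3} and {S4}.
Split {S1,S3} by δ(·,p) → {S1} and {S3}.
Stable partition: {S1} | {S0} | {S2} | {S4} | {S3} — 5 equivalence classes.

5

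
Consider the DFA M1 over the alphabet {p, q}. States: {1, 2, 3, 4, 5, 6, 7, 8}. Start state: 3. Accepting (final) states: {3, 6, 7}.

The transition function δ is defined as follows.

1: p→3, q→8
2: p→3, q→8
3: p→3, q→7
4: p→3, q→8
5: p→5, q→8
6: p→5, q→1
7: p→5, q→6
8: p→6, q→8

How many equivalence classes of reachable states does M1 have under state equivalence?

Reachable states from the start: {1,3,5,6,7,8}. Unreachable: {2,4} — drop them.
P0 = {3,6,7} | {1,5,8}.
Split {3,6,7} by δ(·,p) → {6,7} and {3}.
On input q, block {6,7} splits into {6} and {7}.
Split {1,5,8} by δ(·,p) → {1} and {5} and {8}.
No further refinement is possible. Final partition (6 blocks): {6} | {1} | {3} | {7} | {5} | {8}.

6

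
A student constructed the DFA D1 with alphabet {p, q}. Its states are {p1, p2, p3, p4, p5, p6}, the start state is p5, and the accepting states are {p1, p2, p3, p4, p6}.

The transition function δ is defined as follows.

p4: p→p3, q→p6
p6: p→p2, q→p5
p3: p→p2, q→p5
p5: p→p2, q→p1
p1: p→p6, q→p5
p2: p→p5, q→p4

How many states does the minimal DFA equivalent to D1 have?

Initial partition by acceptance: {p1,p2,p3,p4,p6} | {p5}.
On input p, block {p1,p2,p3,p4,p6} splits into {p1,p3,p4,p6} and {p2}.
Refine {p1,p3,p4,p6} on symbol p: members go to different blocks, giving {p1,p4} and {p3,p6}.
Refine {p1,p4} on symbol q: members go to different blocks, giving {p1} and {p4}.
The partition is now stable with 5 blocks: {p1} | {p5} | {p2} | {p3,p6} | {p4}.

5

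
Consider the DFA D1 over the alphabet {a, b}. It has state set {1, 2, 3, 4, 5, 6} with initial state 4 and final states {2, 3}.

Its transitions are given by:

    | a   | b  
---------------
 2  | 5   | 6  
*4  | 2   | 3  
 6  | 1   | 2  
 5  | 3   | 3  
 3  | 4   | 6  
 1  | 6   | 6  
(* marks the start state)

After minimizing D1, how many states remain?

4

P0 = {2,3} | {1,4,5,6}.
On input a, block {1,4,5,6} splits into {1,6} and {4,5}.
Refine {1,6} on symbol b: members go to different blocks, giving {1} and {6}.
No further refinement is possible. Final partition (4 blocks): {2,3} | {1} | {4,5} | {6}.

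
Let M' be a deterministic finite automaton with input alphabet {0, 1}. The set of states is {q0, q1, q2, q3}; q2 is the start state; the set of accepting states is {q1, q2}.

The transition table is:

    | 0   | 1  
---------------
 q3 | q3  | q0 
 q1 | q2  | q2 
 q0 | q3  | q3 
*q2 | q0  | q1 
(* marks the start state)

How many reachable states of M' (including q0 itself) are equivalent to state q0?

2

P0 = {q1,q2} | {q0,q3}.
On input 0, block {q1,q2} splits into {q1} and {q2}.
No further refinement is possible. Final partition (3 blocks): {q1} | {q0,q3} | {q2}.
State q0 belongs to the block {q0,q3}, which has 2 states.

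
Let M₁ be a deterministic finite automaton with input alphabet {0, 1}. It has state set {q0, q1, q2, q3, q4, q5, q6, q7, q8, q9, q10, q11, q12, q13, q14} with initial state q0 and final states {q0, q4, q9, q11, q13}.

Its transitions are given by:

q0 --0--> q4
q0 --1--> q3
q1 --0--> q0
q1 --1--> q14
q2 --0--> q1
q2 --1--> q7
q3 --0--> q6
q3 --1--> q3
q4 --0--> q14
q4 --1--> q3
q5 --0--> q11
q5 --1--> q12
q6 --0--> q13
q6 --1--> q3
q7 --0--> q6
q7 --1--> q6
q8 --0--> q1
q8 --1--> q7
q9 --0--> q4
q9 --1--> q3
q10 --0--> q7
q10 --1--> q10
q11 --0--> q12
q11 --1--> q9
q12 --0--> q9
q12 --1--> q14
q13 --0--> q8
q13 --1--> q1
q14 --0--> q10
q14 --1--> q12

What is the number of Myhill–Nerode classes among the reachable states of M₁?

States {q2,q5,q11} cannot be reached from the start state, so discard them.
P0 = {q0,q4,q9,q13} | {q1,q3,q6,q7,q8,q10,q12,q14}.
On input 0, block {q0,q4,q9,q13} splits into {q0,q9} and {q4,q13}.
Split {q1,q3,q6,q7,q8,q10,q12,q14} by δ(·,0) → {q3,q7,q8,q10,q14} and {q1,q12} and {q6}.
On input 0, block {q3,q7,q8,q10,q14} splits into {q3,q7} and {q10,q14} and {q8}.
On input 1, block {q3,q7} splits into {q3} and {q7}.
Split {q4,q13} by δ(·,0) → {q4} and {q13}.
Refine {q10,q14} on symbol 0: members go to different blocks, giving {q10} and {q14}.
No further refinement is possible. Final partition (10 blocks): {q0,q9} | {q3} | {q4} | {q1,q12} | {q6} | {q10} | {q8} | {q7} | {q13} | {q14}.

10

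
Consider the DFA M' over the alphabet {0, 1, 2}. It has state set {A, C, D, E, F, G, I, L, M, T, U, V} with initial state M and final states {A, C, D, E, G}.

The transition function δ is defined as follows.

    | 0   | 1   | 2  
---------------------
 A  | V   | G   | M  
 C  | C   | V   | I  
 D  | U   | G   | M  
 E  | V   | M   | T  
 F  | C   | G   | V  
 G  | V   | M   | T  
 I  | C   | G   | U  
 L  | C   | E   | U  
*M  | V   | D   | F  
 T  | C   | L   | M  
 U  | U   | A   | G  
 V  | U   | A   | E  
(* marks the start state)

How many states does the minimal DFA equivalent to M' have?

P0 = {A,C,D,E,G} | {F,I,L,M,T,U,V}.
Refine {A,C,D,E,G} on symbol 0: members go to different blocks, giving {A,D,E,G} and {C}.
Refine {A,D,E,G} on symbol 1: members go to different blocks, giving {E,G} and {A,D}.
Split {F,I,L,M,T,U,V} by δ(·,0) → {F,I,L,T} and {M,U,V}.
Split {F,I,L,T} by δ(·,1) → {F,I,L} and {T}.
Split {M,U,V} by δ(·,2) → {U,V} and {M}.
The partition is now stable with 7 blocks: {E,G} | {F,I,L} | {C} | {A,D} | {U,V} | {T} | {M}.

7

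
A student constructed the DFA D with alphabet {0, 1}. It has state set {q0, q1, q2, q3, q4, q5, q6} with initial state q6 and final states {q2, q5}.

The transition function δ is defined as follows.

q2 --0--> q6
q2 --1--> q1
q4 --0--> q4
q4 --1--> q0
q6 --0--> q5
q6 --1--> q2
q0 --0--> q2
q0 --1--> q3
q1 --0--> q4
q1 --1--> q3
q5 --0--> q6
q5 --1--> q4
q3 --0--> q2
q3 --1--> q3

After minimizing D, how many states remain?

All states are reachable from the start state.
Initial partition by acceptance: {q2,q5} | {q0,q1,q3,q4,q6}.
Split {q0,q1,q3,q4,q6} by δ(·,0) → {q0,q3,q6} and {q1,q4}.
On input 1, block {q0,q3,q6} splits into {q0,q3} and {q6}.
Stable partition: {q2,q5} | {q0,q3} | {q1,q4} | {q6} — 4 equivalence classes.

4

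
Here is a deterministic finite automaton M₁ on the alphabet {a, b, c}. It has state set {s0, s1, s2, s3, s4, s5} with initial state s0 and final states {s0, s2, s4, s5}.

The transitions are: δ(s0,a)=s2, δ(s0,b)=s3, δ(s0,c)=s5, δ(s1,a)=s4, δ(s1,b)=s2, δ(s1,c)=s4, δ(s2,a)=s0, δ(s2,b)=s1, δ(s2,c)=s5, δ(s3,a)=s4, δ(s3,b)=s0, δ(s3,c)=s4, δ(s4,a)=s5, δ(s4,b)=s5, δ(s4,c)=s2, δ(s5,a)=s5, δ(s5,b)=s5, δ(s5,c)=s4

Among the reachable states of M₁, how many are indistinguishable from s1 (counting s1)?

All states are reachable from the start state.
P0 = {s0,s2,s4,s5} | {s1,s3}.
Split {s0,s2,s4,s5} by δ(·,b) → {s0,s2} and {s4,s5}.
Refine {s4,s5} on symbol c: members go to different blocks, giving {s4} and {s5}.
Stable partition: {s0,s2} | {s1,s3} | {s4} | {s5} — 4 equivalence classes.
State s1 belongs to the block {s1,s3}, which has 2 states.

2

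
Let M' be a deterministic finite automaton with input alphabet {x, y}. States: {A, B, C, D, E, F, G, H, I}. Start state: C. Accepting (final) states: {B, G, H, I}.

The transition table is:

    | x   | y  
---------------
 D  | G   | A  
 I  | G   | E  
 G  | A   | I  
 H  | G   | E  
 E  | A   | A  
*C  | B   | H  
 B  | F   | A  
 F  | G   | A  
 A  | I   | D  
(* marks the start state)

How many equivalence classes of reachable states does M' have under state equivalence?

Every state is reachable, so we keep all 9.
Initial partition by acceptance: {B,G,H,I} | {A,C,D,E,F}.
On input x, block {B,G,H,I} splits into {B,G} and {H,I}.
Split {B,G} by δ(·,y) → {B} and {G}.
On input x, block {A,C,D,E,F} splits into {D,F} and {A} and {C} and {E}.
Stable partition: {B} | {D,F} | {H,I} | {G} | {A} | {C} | {E} — 7 equivalence classes.

7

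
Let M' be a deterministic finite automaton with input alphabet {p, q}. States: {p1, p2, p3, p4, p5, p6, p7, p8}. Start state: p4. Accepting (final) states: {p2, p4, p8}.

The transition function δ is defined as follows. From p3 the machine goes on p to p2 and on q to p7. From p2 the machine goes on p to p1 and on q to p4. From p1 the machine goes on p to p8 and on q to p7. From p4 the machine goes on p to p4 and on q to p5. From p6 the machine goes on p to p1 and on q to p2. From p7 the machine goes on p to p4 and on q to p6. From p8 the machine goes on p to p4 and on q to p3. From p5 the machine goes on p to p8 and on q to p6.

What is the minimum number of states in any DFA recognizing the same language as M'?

P0 = {p2,p4,p8} | {p1,p3,p5,p6,p7}.
Refine {p2,p4,p8} on symbol p: members go to different blocks, giving {p4,p8} and {p2}.
Refine {p1,p3,p5,p6,p7} on symbol p: members go to different blocks, giving {p1,p5,p7} and {p3} and {p6}.
Split {p4,p8} by δ(·,q) → {p4} and {p8}.
On input p, block {p1,p5,p7} splits into {p1,p5} and {p7}.
Refine {p1,p5} on symbol q: members go to different blocks, giving {p1} and {p5}.
The partition is now stable with 8 blocks: {p4} | {p1} | {p2} | {p3} | {p6} | {p8} | {p7} | {p5}.

8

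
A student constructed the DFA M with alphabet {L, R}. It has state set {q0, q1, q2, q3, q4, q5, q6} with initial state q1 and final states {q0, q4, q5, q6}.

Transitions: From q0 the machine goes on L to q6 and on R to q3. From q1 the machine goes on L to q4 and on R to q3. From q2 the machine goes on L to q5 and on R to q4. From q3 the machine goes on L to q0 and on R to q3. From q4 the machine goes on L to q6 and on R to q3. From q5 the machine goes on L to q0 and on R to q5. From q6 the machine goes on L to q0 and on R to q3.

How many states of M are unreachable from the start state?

2

BFS from q1 reaches {q0, q1, q3, q4, q6}; the 2 state(s) q2, q5 are never visited.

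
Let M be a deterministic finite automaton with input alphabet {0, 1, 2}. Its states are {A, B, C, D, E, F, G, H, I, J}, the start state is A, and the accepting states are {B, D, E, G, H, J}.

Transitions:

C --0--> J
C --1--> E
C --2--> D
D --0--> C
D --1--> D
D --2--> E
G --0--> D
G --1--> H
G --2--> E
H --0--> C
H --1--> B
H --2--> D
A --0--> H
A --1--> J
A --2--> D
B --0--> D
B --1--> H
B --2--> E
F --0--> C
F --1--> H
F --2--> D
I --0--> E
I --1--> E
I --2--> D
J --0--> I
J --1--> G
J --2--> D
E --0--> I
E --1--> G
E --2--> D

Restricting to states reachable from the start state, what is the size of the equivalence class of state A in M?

Reachable states from the start: {A,B,C,D,E,G,H,I,J}. Unreachable: {F} — drop them.
Start with accepting vs non-accepting: {B,D,E,G,H,J} | {A,C,I}.
Split {B,D,E,G,H,J} by δ(·,0) → {D,E,H,J} and {B,G}.
Refine {D,E,H,J} on symbol 1: members go to different blocks, giving {E,H,J} and {D}.
The partition is now stable with 4 blocks: {E,H,J} | {A,C,I} | {B,G} | {D}.
State A belongs to the block {A,C,I}, which has 3 states.

3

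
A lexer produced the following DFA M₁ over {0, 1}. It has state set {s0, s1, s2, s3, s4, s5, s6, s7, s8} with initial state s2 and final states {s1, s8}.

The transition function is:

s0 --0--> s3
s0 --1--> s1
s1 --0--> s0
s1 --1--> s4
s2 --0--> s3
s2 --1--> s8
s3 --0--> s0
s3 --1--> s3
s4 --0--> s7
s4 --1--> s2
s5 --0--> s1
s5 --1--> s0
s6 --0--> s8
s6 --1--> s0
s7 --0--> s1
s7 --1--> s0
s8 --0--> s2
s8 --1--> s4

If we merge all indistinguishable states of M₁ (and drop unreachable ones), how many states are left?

5

First remove the unreachable states {s5,s6}; 7 states remain.
P0 = {s1,s8} | {s0,s2,s3,s4,s7}.
Refine {s0,s2,s3,s4,s7} on symbol 0: members go to different blocks, giving {s0,s2,s3,s4} and {s7}.
Refine {s0,s2,s3,s4} on symbol 0: members go to different blocks, giving {s0,s2,s3} and {s4}.
On input 1, block {s0,s2,s3} splits into {s0,s2} and {s3}.
The partition is now stable with 5 blocks: {s1,s8} | {s0,s2} | {s7} | {s4} | {s3}.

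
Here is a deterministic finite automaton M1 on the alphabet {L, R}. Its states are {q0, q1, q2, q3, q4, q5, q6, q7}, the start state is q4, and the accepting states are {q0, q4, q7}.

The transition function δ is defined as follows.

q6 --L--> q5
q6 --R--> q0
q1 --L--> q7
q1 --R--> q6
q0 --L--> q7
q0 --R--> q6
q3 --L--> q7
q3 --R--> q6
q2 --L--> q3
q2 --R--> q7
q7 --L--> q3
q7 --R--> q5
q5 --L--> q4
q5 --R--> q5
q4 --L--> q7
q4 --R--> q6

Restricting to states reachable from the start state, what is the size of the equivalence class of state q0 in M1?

2

First remove the unreachable states {q1,q2}; 6 states remain.
P0 = {q0,q4,q7} | {q3,q5,q6}.
Refine {q0,q4,q7} on symbol L: members go to different blocks, giving {q0,q4} and {q7}.
Refine {q3,q5,q6} on symbol L: members go to different blocks, giving {q3} and {q5} and {q6}.
The partition is now stable with 5 blocks: {q0,q4} | {q3} | {q7} | {q5} | {q6}.
The equivalence class containing q0 is {q0,q4}, of size 2.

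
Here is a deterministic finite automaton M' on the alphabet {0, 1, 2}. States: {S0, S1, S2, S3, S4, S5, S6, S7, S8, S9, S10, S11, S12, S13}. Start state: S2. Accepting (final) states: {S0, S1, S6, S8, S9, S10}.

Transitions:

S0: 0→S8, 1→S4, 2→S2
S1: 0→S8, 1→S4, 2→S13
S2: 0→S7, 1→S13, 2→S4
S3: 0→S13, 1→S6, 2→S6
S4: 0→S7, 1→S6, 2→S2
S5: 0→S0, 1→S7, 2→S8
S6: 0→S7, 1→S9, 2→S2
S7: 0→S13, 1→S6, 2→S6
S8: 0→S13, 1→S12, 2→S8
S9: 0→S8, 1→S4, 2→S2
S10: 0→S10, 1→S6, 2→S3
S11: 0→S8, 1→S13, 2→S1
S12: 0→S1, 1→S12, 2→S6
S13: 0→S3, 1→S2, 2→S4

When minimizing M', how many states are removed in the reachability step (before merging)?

BFS from S2 reaches {S1, S2, S3, S4, S6, S7, S8, S9, S12, S13}; the 4 state(s) S0, S5, S10, S11 are never visited.

4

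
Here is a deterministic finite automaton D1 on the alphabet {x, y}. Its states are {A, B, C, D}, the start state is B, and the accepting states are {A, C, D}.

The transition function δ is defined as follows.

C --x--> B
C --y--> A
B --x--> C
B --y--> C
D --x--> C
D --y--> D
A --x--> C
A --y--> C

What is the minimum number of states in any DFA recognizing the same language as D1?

3

First remove the unreachable states {D}; 3 states remain.
Initial partition by acceptance: {A,C} | {B}.
Split {A,C} by δ(·,x) → {A} and {C}.
Stable partition: {A} | {B} | {C} — 3 equivalence classes.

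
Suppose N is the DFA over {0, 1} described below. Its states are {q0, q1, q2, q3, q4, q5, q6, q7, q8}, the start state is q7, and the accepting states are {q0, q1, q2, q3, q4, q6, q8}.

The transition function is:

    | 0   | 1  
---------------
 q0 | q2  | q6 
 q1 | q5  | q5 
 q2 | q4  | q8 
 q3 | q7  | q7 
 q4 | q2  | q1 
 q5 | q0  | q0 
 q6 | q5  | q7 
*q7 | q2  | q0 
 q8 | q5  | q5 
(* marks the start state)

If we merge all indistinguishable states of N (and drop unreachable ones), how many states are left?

First remove the unreachable states {q3}; 8 states remain.
Initial partition by acceptance: {q0,q1,q2,q4,q6,q8} | {q5,q7}.
Refine {q0,q1,q2,q4,q6,q8} on symbol 0: members go to different blocks, giving {q0,q2,q4} and {q1,q6,q8}.
The partition is now stable with 3 blocks: {q0,q2,q4} | {q5,q7} | {q1,q6,q8}.

3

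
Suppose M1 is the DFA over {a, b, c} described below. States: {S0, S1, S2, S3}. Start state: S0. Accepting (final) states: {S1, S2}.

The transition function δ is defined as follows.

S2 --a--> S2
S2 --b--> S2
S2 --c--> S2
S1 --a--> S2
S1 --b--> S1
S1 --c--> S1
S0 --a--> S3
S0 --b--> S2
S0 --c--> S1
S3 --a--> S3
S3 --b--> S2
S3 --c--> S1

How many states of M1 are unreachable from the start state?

0

A breadth-first search from the start state visits every state.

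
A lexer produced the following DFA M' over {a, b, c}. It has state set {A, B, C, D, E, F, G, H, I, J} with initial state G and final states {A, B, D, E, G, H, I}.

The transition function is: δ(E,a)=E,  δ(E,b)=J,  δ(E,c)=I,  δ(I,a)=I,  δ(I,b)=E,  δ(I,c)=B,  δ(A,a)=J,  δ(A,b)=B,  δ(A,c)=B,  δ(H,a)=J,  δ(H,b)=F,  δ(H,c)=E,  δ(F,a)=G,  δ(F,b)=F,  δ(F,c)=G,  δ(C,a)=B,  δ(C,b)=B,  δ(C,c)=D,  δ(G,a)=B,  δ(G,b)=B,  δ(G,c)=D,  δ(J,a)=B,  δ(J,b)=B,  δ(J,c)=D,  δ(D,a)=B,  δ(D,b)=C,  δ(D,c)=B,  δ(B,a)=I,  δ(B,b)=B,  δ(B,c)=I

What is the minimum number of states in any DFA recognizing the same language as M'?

Reachable states from the start: {B,C,D,E,G,I,J}. Unreachable: {A,F,H} — drop them.
Initial partition by acceptance: {B,D,E,G,I} | {C,J}.
On input b, block {B,D,E,G,I} splits into {B,G,I} and {D,E}.
Split {B,G,I} by δ(·,b) → {B,G} and {I}.
Split {B,G} by δ(·,a) → {B} and {G}.
Refine {D,E} on symbol a: members go to different blocks, giving {D} and {E}.
Stable partition: {B} | {C,J} | {D} | {I} | {G} | {E} — 6 equivalence classes.

6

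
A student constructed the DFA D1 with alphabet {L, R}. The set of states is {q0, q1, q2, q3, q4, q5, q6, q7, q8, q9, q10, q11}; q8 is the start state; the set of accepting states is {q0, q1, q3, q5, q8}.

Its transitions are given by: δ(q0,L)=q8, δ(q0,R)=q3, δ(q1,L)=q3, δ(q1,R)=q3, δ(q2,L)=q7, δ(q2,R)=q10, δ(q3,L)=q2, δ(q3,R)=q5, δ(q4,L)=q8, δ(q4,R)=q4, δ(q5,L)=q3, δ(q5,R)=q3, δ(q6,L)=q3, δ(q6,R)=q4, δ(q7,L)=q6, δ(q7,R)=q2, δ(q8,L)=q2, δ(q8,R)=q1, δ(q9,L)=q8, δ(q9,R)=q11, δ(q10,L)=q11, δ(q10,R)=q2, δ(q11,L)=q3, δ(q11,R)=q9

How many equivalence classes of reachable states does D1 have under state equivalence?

First remove the unreachable states {q0}; 11 states remain.
P0 = {q1,q3,q5,q8} | {q2,q4,q6,q7,q9,q10,q11}.
Split {q1,q3,q5,q8} by δ(·,L) → {q1,q5} and {q3,q8}.
Refine {q2,q4,q6,q7,q9,q10,q11} on symbol L: members go to different blocks, giving {q4,q6,q9,q11} and {q2,q7,q10}.
Refine {q2,q7,q10} on symbol L: members go to different blocks, giving {q7,q10} and {q2}.
No further refinement is possible. Final partition (5 blocks): {q1,q5} | {q4,q6,q9,q11} | {q3,q8} | {q7,q10} | {q2}.

5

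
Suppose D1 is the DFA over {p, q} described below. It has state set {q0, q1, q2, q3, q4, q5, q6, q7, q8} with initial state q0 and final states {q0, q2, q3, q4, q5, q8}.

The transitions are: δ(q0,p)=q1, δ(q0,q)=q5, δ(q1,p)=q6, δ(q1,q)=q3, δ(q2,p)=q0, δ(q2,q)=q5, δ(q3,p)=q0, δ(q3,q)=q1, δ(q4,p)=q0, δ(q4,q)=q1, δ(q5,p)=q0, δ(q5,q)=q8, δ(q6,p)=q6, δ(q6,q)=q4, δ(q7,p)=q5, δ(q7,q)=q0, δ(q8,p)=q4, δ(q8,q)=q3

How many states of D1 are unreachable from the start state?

2

No path from q0 leads to q2, q7; the other 7 states are all reachable.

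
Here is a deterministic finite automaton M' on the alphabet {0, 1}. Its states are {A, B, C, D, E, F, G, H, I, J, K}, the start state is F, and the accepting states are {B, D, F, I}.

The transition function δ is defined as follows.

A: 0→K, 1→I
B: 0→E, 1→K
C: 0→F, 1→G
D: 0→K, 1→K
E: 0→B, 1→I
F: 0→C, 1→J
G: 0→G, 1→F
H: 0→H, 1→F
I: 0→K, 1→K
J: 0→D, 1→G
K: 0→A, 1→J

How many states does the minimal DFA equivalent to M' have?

States {B,E,H} cannot be reached from the start state, so discard them.
Start with accepting vs non-accepting: {D,F,I} | {A,C,G,J,K}.
On input 0, block {A,C,G,J,K} splits into {A,G,K} and {C,J}.
Refine {D,F,I} on symbol 0: members go to different blocks, giving {D,I} and {F}.
Refine {A,G,K} on symbol 1: members go to different blocks, giving {A} and {G} and {K}.
Refine {C,J} on symbol 0: members go to different blocks, giving {C} and {J}.
No further refinement is possible. Final partition (7 blocks): {D,I} | {A} | {C} | {F} | {G} | {K} | {J}.

7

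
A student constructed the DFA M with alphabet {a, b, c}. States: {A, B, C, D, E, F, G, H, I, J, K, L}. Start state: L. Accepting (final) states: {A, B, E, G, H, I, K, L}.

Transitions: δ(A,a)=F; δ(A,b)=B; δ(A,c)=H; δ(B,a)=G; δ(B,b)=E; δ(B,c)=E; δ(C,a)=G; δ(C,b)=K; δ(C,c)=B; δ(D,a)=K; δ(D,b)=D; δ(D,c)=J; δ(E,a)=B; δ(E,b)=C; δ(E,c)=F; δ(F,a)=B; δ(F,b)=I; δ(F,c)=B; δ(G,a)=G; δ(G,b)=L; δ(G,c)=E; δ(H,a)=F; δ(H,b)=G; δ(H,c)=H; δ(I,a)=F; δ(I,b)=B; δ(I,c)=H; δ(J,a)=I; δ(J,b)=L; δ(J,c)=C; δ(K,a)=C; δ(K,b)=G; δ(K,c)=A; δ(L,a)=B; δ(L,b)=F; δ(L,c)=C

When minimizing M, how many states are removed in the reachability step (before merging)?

2

Starting at L and following transitions, the reachable set is {A, B, C, E, F, G, H, I, K, L}. That leaves D, J unreachable — 2 in total.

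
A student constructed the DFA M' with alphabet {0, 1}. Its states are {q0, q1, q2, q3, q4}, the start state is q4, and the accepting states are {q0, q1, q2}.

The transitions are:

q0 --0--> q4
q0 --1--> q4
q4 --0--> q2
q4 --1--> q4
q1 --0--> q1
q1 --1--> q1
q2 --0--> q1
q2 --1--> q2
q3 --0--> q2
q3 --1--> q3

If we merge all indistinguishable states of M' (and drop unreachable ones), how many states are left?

2

States {q0,q3} cannot be reached from the start state, so discard them.
P0 = {q1,q2} | {q4}.
Stable partition: {q1,q2} | {q4} — 2 equivalence classes.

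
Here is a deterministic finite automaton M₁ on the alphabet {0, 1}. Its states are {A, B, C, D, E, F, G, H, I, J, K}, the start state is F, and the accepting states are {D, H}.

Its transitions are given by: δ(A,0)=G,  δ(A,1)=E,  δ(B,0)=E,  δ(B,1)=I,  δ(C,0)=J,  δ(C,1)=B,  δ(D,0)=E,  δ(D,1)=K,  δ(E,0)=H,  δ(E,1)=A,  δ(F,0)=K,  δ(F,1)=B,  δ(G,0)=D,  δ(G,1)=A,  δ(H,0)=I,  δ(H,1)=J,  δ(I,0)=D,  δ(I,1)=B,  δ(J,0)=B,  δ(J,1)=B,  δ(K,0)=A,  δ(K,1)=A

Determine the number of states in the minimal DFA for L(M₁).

States {C} cannot be reached from the start state, so discard them.
P0 = {D,H} | {A,B,E,F,G,I,J,K}.
On input 0, block {A,B,E,F,G,I,J,K} splits into {A,B,F,J,K} and {E,G,I}.
Refine {A,B,F,J,K} on symbol 0: members go to different blocks, giving {F,J,K} and {A,B}.
On input 0, block {F,J,K} splits into {J,K} and {F}.
No further refinement is possible. Final partition (5 blocks): {D,H} | {J,K} | {E,G,I} | {A,B} | {F}.

5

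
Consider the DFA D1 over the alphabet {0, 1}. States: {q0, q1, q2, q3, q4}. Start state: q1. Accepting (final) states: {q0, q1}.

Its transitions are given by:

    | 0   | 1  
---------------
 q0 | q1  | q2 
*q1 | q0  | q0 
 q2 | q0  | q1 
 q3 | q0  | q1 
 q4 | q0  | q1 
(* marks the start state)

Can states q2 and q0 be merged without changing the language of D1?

No

Reachable states from the start: {q0,q1,q2}. Unreachable: {q3,q4} — drop them.
Start with accepting vs non-accepting: {q0,q1} | {q2}.
On input 1, block {q0,q1} splits into {q0} and {q1}.
Stable partition: {q0} | {q2} | {q1} — 3 equivalence classes.
q2 and q0 end up in different blocks, so they are distinguishable. For instance, the string 'ε' is accepted from only q0.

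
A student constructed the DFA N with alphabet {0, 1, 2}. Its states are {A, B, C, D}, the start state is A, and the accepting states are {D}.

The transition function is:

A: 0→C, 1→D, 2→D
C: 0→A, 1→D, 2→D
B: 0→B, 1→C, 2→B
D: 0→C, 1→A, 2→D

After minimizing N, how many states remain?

2

States {B} cannot be reached from the start state, so discard them.
Initial partition by acceptance: {D} | {A,C}.
Stable partition: {D} | {A,C} — 2 equivalence classes.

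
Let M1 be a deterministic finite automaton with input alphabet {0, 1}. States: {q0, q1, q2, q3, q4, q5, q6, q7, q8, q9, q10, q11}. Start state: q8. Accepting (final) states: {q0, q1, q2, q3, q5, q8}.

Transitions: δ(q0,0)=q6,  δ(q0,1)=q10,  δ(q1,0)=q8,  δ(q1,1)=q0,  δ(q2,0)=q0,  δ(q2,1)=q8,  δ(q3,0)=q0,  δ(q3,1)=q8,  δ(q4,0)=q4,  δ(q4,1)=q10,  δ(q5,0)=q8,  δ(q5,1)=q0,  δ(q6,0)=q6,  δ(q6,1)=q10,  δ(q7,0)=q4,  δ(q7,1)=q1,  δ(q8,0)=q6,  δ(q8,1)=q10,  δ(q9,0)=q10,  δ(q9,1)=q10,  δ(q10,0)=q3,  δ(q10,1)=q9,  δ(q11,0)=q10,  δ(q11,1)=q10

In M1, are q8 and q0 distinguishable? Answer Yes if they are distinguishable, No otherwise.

States {q1,q2,q4,q5,q7,q11} cannot be reached from the start state, so discard them.
Initial partition by acceptance: {q0,q3,q8} | {q6,q9,q10}.
Refine {q0,q3,q8} on symbol 0: members go to different blocks, giving {q0,q8} and {q3}.
Refine {q6,q9,q10} on symbol 0: members go to different blocks, giving {q6,q9} and {q10}.
Split {q6,q9} by δ(·,0) → {q6} and {q9}.
No further refinement is possible. Final partition (5 blocks): {q0,q8} | {q6} | {q3} | {q10} | {q9}.
q8 and q0 lie in the same block of the stable partition, so they are equivalent — no string distinguishes them.

No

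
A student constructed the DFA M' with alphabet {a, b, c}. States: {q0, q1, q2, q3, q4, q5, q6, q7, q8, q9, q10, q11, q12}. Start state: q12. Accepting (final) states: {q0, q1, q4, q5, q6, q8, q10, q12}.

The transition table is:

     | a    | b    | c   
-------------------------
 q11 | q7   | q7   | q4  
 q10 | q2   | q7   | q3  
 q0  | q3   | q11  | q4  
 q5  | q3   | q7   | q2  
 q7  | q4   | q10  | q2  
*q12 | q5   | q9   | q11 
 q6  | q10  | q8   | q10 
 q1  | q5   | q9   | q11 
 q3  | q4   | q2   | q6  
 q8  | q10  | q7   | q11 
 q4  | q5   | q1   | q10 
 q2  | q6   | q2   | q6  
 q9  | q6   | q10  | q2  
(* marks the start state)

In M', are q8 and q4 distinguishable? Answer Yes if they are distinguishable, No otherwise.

First remove the unreachable states {q0}; 12 states remain.
Initial partition by acceptance: {q1,q4,q5,q6,q8,q10,q12} | {q2,q3,q7,q9,q11}.
Refine {q1,q4,q5,q6,q8,q10,q12} on symbol a: members go to different blocks, giving {q1,q4,q6,q8,q12} and {q5,q10}.
On input b, block {q1,q4,q6,q8,q12} splits into {q1,q8,q12} and {q4,q6}.
Refine {q2,q3,q7,q9,q11} on symbol a: members go to different blocks, giving {q2,q3,q7,q9} and {q11}.
Refine {q2,q3,q7,q9} on symbol b: members go to different blocks, giving {q2,q3} and {q7,q9}.
The partition is now stable with 6 blocks: {q1,q8,q12} | {q2,q3} | {q5,q10} | {q4,q6} | {q11} | {q7,q9}.
q8 and q4 end up in different blocks, so they are distinguishable. For instance, the string 'b' is accepted from only q4.

Yes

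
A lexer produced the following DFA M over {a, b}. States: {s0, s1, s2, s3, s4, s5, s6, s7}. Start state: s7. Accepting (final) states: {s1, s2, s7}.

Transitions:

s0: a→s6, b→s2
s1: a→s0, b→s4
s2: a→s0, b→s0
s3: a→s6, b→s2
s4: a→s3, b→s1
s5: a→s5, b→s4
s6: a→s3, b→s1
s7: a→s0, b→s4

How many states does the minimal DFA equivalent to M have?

2

First remove the unreachable states {s5}; 7 states remain.
P0 = {s1,s2,s7} | {s0,s3,s4,s6}.
The partition is now stable with 2 blocks: {s1,s2,s7} | {s0,s3,s4,s6}.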